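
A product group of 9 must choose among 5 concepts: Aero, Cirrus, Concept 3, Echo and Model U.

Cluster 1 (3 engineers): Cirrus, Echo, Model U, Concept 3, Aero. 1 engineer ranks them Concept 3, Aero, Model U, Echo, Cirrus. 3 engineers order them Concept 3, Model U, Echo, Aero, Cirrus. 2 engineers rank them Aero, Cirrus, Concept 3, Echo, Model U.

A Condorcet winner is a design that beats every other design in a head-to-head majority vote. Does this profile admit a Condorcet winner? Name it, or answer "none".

Head-to-head results (9 engineers):
Aero vs Cirrus: Aero wins 6–3.
Aero vs Concept 3: Aero preferred on 2 ballots; Concept 3 wins 7–2.
Aero vs Echo: Aero is ranked higher on 1+2 = 3 ballots, Echo on 6. Echo wins 6–3.
Aero vs Model U: Model U, 6–3.
Cirrus vs Concept 3: Cirrus is ranked higher on 3+2 = 5 ballots, Concept 3 on 4. Cirrus wins 5–4.
Cirrus vs Echo: Cirrus preferred on 3+2 = 5 ballots; Cirrus wins 5–4.
Cirrus vs Model U: Cirrus, 5–4.
Concept 3 vs Echo: Concept 3 preferred on 1+3+2 = 6 ballots; Concept 3 wins 6–3.
Concept 3 vs Model U: 6 to 3, Concept 3.
Echo vs Model U: 3+2 = 5 for Echo, 4 for Model U — Echo by 5–4.
Each design drops at least one matchup (Aero loses to Concept 3; Cirrus loses to Aero; Concept 3 loses to Cirrus; Echo loses to Cirrus; Model U loses to Cirrus); the cycle Aero > Cirrus > Concept 3 > Aero rules out a Condorcet winner.

none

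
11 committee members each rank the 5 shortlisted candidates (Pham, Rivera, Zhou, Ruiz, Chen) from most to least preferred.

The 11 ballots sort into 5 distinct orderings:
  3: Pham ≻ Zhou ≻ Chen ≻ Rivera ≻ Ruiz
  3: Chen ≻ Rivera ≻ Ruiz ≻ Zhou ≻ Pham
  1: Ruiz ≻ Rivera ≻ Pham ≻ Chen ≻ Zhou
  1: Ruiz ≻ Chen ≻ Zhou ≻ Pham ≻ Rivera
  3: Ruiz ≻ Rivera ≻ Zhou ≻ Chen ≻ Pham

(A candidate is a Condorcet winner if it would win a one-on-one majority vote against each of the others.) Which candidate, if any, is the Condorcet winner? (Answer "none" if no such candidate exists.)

none

Check each pair by majority over 11 ballots:
Pham vs Rivera: Pham is ranked higher on 3+1 = 4 ballots, Rivera on 7. Rivera wins 7–4.
Pham vs Zhou: 3+1 = 4 for Pham, 7 for Zhou — Zhou by 7–4.
Pham vs Ruiz: 3 to 8, Ruiz.
Pham vs Chen: 3+1 = 4 for Pham, 7 for Chen — Chen by 7–4.
Rivera vs Zhou: Rivera preferred on 3+1+3 = 7 ballots; Rivera wins 7–4.
Rivera vs Ruiz: 3+3 = 6 for Rivera, 5 for Ruiz — Rivera by 6–5.
Rivera vs Chen: Rivera preferred on 1+3 = 4 ballots; Chen wins 7–4.
Zhou vs Ruiz: Zhou preferred on 3 ballots; Ruiz wins 8–3.
Zhou vs Chen: 3+3 = 6 for Zhou, 5 for Chen — Zhou by 6–5.
Ruiz vs Chen: 5 to 6, Chen.
Each candidate drops at least one matchup (Pham loses to Rivera; Rivera loses to Chen; Zhou loses to Rivera; Ruiz loses to Rivera; Chen loses to Zhou); the cycle Rivera beats Zhou beats Chen beats Rivera rules out a Condorcet winner.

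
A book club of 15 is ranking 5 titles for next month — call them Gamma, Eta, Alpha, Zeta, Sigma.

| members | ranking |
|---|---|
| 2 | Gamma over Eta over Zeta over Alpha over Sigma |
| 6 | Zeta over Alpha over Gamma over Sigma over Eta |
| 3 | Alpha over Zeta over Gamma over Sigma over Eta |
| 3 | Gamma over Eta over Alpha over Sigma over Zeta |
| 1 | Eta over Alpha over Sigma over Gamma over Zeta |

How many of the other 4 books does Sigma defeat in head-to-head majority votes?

Sigma against each rival (15 members):
Sigma vs Gamma: Gamma, 14–1.
Sigma vs Eta: 9 to 6, Sigma.
Sigma–Alpha: Alpha 15–0.
Sigma vs Zeta: Sigma preferred on 3+1 = 4 ballots; Zeta wins 11–4.
Sigma beats Eta; loses to Gamma, Alpha, Zeta — 1 pairwise win.

1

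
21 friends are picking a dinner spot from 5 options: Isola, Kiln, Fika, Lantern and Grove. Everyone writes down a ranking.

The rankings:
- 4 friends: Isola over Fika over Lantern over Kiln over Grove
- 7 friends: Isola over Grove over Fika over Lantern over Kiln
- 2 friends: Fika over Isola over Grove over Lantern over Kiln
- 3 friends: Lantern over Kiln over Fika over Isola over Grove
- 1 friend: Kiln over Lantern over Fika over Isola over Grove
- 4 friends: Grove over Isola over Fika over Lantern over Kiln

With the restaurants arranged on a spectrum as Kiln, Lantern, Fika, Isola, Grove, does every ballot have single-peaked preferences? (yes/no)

Axis positions: Kiln=1, Lantern=2, Fika=3, Isola=4, Grove=5.
Faction 1 (peak Isola at position 4): ranking walks positions 4-3-2-1-5, expanding outward from the peak — single-peaked.
Faction 2 (peak Isola at position 4): ranking walks positions 4-5-3-2-1, expanding outward from the peak — single-peaked.
Faction 3 (peak Fika at position 3): ranking walks positions 3-4-5-2-1, expanding outward from the peak — single-peaked.
Faction 4 (peak Lantern at position 2): ranking walks positions 2-1-3-4-5, expanding outward from the peak — single-peaked.
Faction 5 (peak Kiln at position 1): ranking walks positions 1-2-3-4-5, expanding outward from the peak — single-peaked.
Faction 6 (peak Grove at position 5): ranking walks positions 5-4-3-2-1, expanding outward from the peak — single-peaked.
Every ranking is single-peaked on this axis.

yes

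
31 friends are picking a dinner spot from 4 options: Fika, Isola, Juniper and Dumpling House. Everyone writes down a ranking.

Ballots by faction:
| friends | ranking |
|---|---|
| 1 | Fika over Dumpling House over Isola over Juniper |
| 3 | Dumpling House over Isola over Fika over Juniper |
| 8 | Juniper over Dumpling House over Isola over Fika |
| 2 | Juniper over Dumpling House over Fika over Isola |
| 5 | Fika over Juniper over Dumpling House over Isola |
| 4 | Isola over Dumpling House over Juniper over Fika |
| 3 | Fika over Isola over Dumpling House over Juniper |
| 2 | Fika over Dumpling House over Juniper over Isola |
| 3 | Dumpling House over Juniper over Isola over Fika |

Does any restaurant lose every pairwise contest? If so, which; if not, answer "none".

Head-to-head results (31 friends):
Fika vs Isola: Isola wins 18–13.
Fika vs Juniper: Fika is ranked higher on 1+3+5+3+2 = 14 ballots, Juniper on 17. Juniper wins 17–14.
Fika vs Dumpling House: 11 to 20, Dumpling House.
Isola vs Juniper: Juniper wins 20–11.
Isola–Dumpling House: Dumpling House 24–7.
Juniper vs Dumpling House: Juniper is ranked higher on 8+2+5 = 15 ballots, Dumpling House on 16. Dumpling House wins 16–15.
Only Fika has no wins; Fika is the Condorcet loser.

Fika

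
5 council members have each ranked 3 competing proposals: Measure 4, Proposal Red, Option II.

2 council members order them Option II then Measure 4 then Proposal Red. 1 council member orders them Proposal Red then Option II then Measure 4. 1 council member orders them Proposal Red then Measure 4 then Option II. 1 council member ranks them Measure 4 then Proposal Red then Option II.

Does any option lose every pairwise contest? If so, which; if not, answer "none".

Head-to-head results (5 council members):
Measure 4 vs Proposal Red: Measure 4 preferred on 2+1 = 3 ballots; Measure 4 wins 3–2.
Measure 4 vs Option II: Option II, 3–2.
Proposal Red vs Option II: 1+1+1 = 3 for Proposal Red, 2 for Option II — Proposal Red by 3–2.
No option is winless: Measure 4 beats Proposal Red; Proposal Red beats Option II; Option II beats Measure 4. There is no Condorcet loser.

none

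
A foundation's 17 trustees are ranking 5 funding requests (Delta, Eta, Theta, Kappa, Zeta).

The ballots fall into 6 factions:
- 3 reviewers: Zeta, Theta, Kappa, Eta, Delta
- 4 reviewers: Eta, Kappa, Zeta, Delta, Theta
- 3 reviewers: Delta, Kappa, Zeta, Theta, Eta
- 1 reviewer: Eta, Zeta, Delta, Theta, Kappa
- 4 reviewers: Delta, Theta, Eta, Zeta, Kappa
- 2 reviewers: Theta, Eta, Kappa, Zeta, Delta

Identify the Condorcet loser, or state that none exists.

none

Head-to-head results (17 reviewers):
Delta–Eta: Eta 10–7.
Delta vs Theta: Delta wins 12–5.
Delta vs Kappa: Kappa wins 9–8.
Delta vs Zeta: 3+4 = 7 for Delta, 10 for Zeta — Zeta by 10–7.
Eta vs Theta: Eta preferred on 4+1 = 5 ballots; Theta wins 12–5.
Eta vs Kappa: Eta preferred on 4+1+4+2 = 11 ballots; Eta wins 11–6.
Eta vs Zeta: Eta, 11–6.
Theta vs Kappa: Theta is ranked higher on 3+1+4+2 = 10 ballots, Kappa on 7. Theta wins 10–7.
Theta vs Zeta: Zeta, 11–6.
Kappa vs Zeta: 4+3+2 = 9 for Kappa, 8 for Zeta — Kappa by 9–8.
Each project has at least one pairwise win (Delta beats Theta; Eta beats Delta; Theta beats Eta; Kappa beats Delta; Zeta beats Delta) — no Condorcet loser.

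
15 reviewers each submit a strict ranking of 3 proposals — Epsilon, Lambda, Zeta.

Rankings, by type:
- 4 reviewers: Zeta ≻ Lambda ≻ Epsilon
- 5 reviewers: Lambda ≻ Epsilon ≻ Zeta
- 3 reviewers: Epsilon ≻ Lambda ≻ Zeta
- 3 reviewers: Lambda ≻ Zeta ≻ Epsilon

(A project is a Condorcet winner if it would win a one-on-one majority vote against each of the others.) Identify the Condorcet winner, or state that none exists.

Head-to-head results (15 reviewers):
Epsilon vs Lambda: 3 to 12, Lambda.
Epsilon vs Zeta: Epsilon, 8–7.
Lambda vs Zeta: 5+3+3 = 11 for Lambda, 4 for Zeta — Lambda by 11–4.
Lambda wins every pairwise contest, so Lambda is the Condorcet winner.

Lambda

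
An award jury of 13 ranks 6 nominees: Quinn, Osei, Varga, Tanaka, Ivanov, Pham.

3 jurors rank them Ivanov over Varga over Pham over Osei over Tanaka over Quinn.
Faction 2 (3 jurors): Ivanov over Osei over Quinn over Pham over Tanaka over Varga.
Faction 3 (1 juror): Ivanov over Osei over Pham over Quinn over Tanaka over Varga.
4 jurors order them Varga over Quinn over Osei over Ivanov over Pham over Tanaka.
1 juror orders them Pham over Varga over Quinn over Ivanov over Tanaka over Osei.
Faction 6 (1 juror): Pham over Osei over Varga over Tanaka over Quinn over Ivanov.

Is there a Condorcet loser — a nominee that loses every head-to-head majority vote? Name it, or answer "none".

Tanaka

Head-to-head results (13 jurors):
Quinn vs Osei: 4+1 = 5 for Quinn, 8 for Osei — Osei by 8–5.
Quinn–Varga: Varga 9–4.
Quinn vs Tanaka: Quinn is ranked higher on 3+1+4+1 = 9 ballots, Tanaka on 4. Quinn wins 9–4.
Quinn–Ivanov: Ivanov 7–6.
Quinn vs Pham: 7 to 6, Quinn.
Osei vs Varga: 5 to 8, Varga.
Osei vs Tanaka: Osei wins 12–1.
Osei vs Ivanov: Osei is ranked higher on 4+1 = 5 ballots, Ivanov on 8. Ivanov wins 8–5.
Osei vs Pham: Osei wins 8–5.
Varga–Tanaka: Varga 9–4.
Varga–Ivanov: Ivanov 7–6.
Varga vs Pham: 3+4 = 7 for Varga, 6 for Pham — Varga by 7–6.
Tanaka vs Ivanov: Tanaka preferred on 1 ballot; Ivanov wins 12–1.
Tanaka vs Pham: 0 for Tanaka, 13 for Pham — Pham by 13–0.
Ivanov vs Pham: 11 to 2, Ivanov.
Only Tanaka has no wins; Tanaka is the Condorcet loser.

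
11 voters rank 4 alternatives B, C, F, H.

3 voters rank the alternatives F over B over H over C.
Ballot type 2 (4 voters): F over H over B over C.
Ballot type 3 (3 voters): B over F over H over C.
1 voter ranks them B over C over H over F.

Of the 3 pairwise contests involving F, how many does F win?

3

F against each rival (11 voters):
F vs B: 3+4 = 7 for F, 4 for B — F by 7–4.
F–C: F 10–1.
F–H: F 10–1.
F beats B, C, H — 3 pairwise wins.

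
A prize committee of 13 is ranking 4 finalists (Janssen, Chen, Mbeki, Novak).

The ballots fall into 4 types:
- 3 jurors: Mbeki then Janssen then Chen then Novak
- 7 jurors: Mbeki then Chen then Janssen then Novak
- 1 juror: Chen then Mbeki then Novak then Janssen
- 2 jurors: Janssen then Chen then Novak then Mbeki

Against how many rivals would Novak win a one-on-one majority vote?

0

Novak against each rival (13 jurors):
Novak vs Janssen: Janssen, 12–1.
Novak vs Chen: 0 to 13, Chen.
Novak–Mbeki: Mbeki 11–2.
Novak beats no one; loses to Janssen, Chen, Mbeki — 0 pairwise wins.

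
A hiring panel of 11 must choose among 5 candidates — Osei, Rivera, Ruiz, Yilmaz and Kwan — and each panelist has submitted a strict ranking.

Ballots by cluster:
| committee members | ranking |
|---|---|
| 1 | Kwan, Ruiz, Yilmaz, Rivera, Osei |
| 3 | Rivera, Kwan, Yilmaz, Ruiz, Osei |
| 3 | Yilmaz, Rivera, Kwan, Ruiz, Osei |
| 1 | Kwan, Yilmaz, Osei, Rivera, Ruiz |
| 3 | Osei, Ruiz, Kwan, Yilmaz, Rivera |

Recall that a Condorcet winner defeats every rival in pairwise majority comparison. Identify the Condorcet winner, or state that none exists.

Pairwise majorities:
Osei vs Rivera: 1+3 = 4 for Osei, 7 for Rivera — Rivera by 7–4.
Osei vs Ruiz: 4 to 7, Ruiz.
Osei vs Yilmaz: Osei preferred on 3 ballots; Yilmaz wins 8–3.
Osei vs Kwan: 3 for Osei, 8 for Kwan — Kwan by 8–3.
Rivera vs Ruiz: 3+3+1 = 7 for Rivera, 4 for Ruiz — Rivera by 7–4.
Rivera vs Yilmaz: 3 for Rivera, 8 for Yilmaz — Yilmaz by 8–3.
Rivera vs Kwan: 6 to 5, Rivera.
Ruiz vs Yilmaz: 1+3 = 4 for Ruiz, 7 for Yilmaz — Yilmaz by 7–4.
Ruiz vs Kwan: 3 for Ruiz, 8 for Kwan — Kwan by 8–3.
Yilmaz vs Kwan: Yilmaz is ranked higher on 3 ballots, Kwan on 8. Kwan wins 8–3.
Every candidate loses at least once (Osei loses to Rivera; Rivera loses to Yilmaz; Ruiz loses to Rivera; Yilmaz loses to Kwan; Kwan loses to Rivera). The majority relation contains the cycle Rivera → Kwan → Yilmaz → Rivera, so there is no Condorcet winner.

none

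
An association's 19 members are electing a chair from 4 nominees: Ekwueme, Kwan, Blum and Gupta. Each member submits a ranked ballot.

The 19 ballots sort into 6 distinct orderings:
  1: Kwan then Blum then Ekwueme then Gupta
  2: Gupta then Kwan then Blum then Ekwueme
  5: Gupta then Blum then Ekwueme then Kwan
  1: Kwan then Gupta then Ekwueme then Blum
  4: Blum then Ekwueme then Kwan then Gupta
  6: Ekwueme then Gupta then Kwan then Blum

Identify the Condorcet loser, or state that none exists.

Pairwise majorities:
Ekwueme vs Kwan: Ekwueme wins 15–4.
Ekwueme vs Blum: Blum, 12–7.
Ekwueme vs Gupta: 11 to 8, Ekwueme.
Kwan vs Blum: Kwan wins 10–9.
Kwan vs Gupta: 6 to 13, Gupta.
Blum–Gupta: Gupta 14–5.
Each candidate has at least one pairwise win (Ekwueme beats Kwan; Kwan beats Blum; Blum beats Ekwueme; Gupta beats Kwan) — no Condorcet loser.

none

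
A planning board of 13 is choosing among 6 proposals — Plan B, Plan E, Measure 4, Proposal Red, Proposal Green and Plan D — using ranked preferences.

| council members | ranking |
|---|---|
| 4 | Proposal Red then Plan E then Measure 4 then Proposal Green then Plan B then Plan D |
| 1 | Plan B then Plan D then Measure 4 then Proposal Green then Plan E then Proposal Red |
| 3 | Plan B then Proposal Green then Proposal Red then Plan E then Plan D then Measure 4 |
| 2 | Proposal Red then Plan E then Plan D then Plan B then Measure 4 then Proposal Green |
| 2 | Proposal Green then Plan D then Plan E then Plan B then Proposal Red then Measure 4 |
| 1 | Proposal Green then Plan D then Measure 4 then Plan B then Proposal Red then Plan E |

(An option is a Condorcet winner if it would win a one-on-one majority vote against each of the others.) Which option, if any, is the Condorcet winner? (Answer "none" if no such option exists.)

Pairwise majorities:
Plan B vs Plan E: Plan B preferred on 1+3+1 = 5 ballots; Plan E wins 8–5.
Plan B vs Measure 4: 1+3+2+2 = 8 for Plan B, 5 for Measure 4 — Plan B by 8–5.
Plan B vs Proposal Red: Plan B is ranked higher on 1+3+2+1 = 7 ballots, Proposal Red on 6. Plan B wins 7–6.
Plan B vs Proposal Green: Plan B preferred on 1+3+2 = 6 ballots; Proposal Green wins 7–6.
Plan B vs Plan D: 8 to 5, Plan B.
Plan E vs Measure 4: Plan E preferred on 4+3+2+2 = 11 ballots; Plan E wins 11–2.
Plan E vs Proposal Red: Plan E is ranked higher on 1+2 = 3 ballots, Proposal Red on 10. Proposal Red wins 10–3.
Plan E vs Proposal Green: Plan E preferred on 4+2 = 6 ballots; Proposal Green wins 7–6.
Plan E vs Plan D: 9 to 4, Plan E.
Measure 4 vs Proposal Red: Measure 4 is ranked higher on 1+1 = 2 ballots, Proposal Red on 11. Proposal Red wins 11–2.
Measure 4 vs Proposal Green: Measure 4 is ranked higher on 4+1+2 = 7 ballots, Proposal Green on 6. Measure 4 wins 7–6.
Measure 4 vs Plan D: 4 for Measure 4, 9 for Plan D — Plan D by 9–4.
Proposal Red vs Proposal Green: 6 to 7, Proposal Green.
Proposal Red vs Plan D: Proposal Red preferred on 4+3+2 = 9 ballots; Proposal Red wins 9–4.
Proposal Green vs Plan D: Proposal Green is ranked higher on 4+3+2+1 = 10 ballots, Plan D on 3. Proposal Green wins 10–3.
Each option drops at least one matchup (Plan B loses to Plan E; Plan E loses to Proposal Red; Measure 4 loses to Plan B; Proposal Red loses to Plan B; Proposal Green loses to Measure 4; Plan D loses to Plan B); the cycle Plan B > Measure 4 > Proposal Green > Plan B rules out a Condorcet winner.

none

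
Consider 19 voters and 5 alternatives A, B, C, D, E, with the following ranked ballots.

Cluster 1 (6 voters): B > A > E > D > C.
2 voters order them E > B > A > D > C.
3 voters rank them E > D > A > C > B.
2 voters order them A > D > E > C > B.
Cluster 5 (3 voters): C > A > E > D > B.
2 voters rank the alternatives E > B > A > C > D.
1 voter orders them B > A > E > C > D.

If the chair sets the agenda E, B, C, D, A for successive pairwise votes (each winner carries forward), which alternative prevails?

A

Round 1: E vs B — 12–7, E advances.
Round 2: E vs C — 16–3, E advances.
Round 3: E vs D — 17–2, E advances.
Round 4: E vs A — 7–12, A advances.
The agenda winner is A.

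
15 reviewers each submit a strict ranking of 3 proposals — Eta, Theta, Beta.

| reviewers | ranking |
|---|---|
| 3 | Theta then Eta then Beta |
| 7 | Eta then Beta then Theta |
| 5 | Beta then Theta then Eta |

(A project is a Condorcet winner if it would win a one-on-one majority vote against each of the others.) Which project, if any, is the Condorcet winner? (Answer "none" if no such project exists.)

Pairwise majorities:
Eta–Theta: Theta 8–7.
Eta vs Beta: Eta wins 10–5.
Theta–Beta: Beta 12–3.
No project is unbeaten: Eta loses to Theta; Theta loses to Beta; Beta loses to Eta. In particular Eta beats Beta beats Theta beats Eta is a majority cycle — no Condorcet winner exists.

none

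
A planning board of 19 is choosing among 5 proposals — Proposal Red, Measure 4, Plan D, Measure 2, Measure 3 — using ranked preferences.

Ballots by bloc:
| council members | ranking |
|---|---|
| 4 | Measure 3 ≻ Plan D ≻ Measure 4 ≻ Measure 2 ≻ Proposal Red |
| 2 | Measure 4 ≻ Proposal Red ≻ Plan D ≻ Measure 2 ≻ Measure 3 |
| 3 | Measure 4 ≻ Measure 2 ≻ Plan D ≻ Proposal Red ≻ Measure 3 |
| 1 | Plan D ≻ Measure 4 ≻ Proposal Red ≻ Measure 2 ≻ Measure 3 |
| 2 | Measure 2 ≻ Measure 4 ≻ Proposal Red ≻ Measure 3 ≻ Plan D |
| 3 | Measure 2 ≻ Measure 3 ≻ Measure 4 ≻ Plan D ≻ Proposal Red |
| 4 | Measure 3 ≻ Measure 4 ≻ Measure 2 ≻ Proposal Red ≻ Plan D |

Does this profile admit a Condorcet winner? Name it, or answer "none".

Pairwise majorities:
Proposal Red vs Measure 4: 0 for Proposal Red, 19 for Measure 4 — Measure 4 by 19–0.
Proposal Red–Plan D: Plan D 11–8.
Proposal Red vs Measure 2: Proposal Red is ranked higher on 2+1 = 3 ballots, Measure 2 on 16. Measure 2 wins 16–3.
Proposal Red vs Measure 3: 8 to 11, Measure 3.
Measure 4–Plan D: Measure 4 14–5.
Measure 4–Measure 2: Measure 4 14–5.
Measure 4 vs Measure 3: Measure 3 wins 11–8.
Plan D–Measure 2: Measure 2 12–7.
Plan D vs Measure 3: 6 to 13, Measure 3.
Measure 2 vs Measure 3: 11 to 8, Measure 2.
Every option loses at least once (Proposal Red loses to Measure 4; Measure 4 loses to Measure 3; Plan D loses to Measure 4; Measure 2 loses to Measure 4; Measure 3 loses to Measure 2). The majority relation contains the cycle Measure 4 > Measure 2 > Measure 3 > Measure 4, so there is no Condorcet winner.

none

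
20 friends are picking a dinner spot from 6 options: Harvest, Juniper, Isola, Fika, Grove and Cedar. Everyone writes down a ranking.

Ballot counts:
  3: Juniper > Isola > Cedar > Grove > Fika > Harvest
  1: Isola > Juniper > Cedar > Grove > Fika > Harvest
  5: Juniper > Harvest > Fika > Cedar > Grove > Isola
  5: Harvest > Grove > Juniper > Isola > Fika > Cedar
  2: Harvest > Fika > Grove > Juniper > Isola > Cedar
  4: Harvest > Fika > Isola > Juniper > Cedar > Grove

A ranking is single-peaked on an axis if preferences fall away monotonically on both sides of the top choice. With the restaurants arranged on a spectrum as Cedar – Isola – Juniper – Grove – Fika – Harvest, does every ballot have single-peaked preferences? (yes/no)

Axis positions: Cedar=1, Isola=2, Juniper=3, Grove=4, Fika=5, Harvest=6.
Faction 1 (peak Juniper at position 3): ranking walks positions 3-2-1-4-5-6, expanding outward from the peak — single-peaked.
Faction 2 (peak Isola at position 2): ranking walks positions 2-3-1-4-5-6, expanding outward from the peak — single-peaked.
Faction 3: ranking walks positions 3-6-5-1-4-2; Harvest is ranked above Grove even though Grove lies between Harvest and the peak Juniper on the axis — preferences dip and rise again. Not single-peaked.
Faction 4: ranking walks positions 6-4-3-2-5-1; Grove is ranked above Fika even though Fika lies between Grove and the peak Harvest on the axis — preferences dip and rise again. Not single-peaked.
Faction 5 (peak Harvest at position 6): ranking walks positions 6-5-4-3-2-1, expanding outward from the peak — single-peaked.
Faction 6: ranking walks positions 6-5-2-3-1-4; Isola is ranked above Grove even though Grove lies between Isola and the peak Harvest on the axis — preferences dip and rise again. Not single-peaked.
Faction 3 violates single-peakedness, so the profile is not single-peaked on this axis.

no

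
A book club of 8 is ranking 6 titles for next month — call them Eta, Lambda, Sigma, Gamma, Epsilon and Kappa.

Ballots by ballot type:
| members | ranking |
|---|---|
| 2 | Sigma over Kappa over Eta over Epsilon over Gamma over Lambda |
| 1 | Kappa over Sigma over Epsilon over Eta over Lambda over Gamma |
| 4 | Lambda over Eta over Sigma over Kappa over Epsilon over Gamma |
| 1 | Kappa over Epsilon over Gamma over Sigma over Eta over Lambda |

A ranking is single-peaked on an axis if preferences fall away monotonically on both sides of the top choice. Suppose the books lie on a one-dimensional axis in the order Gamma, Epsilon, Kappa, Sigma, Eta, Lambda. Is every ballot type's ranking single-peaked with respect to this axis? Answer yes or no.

yes

Axis positions: Gamma=1, Epsilon=2, Kappa=3, Sigma=4, Eta=5, Lambda=6.
Ballot type 1 (peak Sigma at position 4): ranking walks positions 4-3-5-2-1-6, expanding outward from the peak — single-peaked.
Ballot type 2 (peak Kappa at position 3): ranking walks positions 3-4-2-5-6-1, expanding outward from the peak — single-peaked.
Ballot type 3 (peak Lambda at position 6): ranking walks positions 6-5-4-3-2-1, expanding outward from the peak — single-peaked.
Ballot type 4 (peak Kappa at position 3): ranking walks positions 3-2-1-4-5-6, expanding outward from the peak — single-peaked.
Every ranking is single-peaked on this axis.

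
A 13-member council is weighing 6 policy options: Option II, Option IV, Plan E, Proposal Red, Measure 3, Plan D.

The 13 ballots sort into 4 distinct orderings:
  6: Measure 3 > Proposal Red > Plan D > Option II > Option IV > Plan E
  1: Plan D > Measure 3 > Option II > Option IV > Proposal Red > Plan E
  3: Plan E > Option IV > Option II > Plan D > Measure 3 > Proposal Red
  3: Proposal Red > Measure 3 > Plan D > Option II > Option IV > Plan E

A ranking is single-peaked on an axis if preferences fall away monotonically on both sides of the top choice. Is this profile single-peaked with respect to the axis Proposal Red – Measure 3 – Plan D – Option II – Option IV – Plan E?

Axis positions: Proposal Red=1, Measure 3=2, Plan D=3, Option II=4, Option IV=5, Plan E=6.
Cluster 1 (peak Measure 3 at position 2): ranking walks positions 2-1-3-4-5-6, expanding outward from the peak — single-peaked.
Cluster 2 (peak Plan D at position 3): ranking walks positions 3-2-4-5-1-6, expanding outward from the peak — single-peaked.
Cluster 3 (peak Plan E at position 6): ranking walks positions 6-5-4-3-2-1, expanding outward from the peak — single-peaked.
Cluster 4 (peak Proposal Red at position 1): ranking walks positions 1-2-3-4-5-6, expanding outward from the peak — single-peaked.
Every ranking is single-peaked on this axis.

yes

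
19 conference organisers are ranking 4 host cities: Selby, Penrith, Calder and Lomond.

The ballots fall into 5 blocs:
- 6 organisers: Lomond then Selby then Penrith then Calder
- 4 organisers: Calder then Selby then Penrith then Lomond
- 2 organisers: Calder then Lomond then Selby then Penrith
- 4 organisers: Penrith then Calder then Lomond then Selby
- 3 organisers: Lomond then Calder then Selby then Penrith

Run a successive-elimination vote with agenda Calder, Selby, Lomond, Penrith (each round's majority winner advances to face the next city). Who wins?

Penrith

Round 1: Calder vs Selby — 13–6, Calder advances.
Round 2: Calder vs Lomond — 10–9, Calder advances.
Round 3: Calder vs Penrith — 9–10, Penrith advances.
Penrith survives the agenda.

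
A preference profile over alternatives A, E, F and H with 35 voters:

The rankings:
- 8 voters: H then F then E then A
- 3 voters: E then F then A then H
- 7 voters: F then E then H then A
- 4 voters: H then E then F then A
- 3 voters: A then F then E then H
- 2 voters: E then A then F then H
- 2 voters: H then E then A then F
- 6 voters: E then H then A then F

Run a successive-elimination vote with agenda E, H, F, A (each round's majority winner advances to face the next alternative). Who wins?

Round 1: E vs H — 21–14, E advances.
Round 2: E vs F — 17–18, F advances.
Round 3: F vs A — 22–13, F advances.
The agenda winner is F.

F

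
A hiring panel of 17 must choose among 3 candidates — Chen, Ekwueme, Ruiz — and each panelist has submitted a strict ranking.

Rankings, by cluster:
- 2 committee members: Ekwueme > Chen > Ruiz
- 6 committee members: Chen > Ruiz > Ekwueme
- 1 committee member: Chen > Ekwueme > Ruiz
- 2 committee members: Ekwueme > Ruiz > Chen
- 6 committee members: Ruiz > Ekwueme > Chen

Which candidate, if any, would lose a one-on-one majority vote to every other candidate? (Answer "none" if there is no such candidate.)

Head-to-head results (17 committee members):
Chen vs Ekwueme: Ekwueme wins 10–7.
Chen vs Ruiz: Chen is ranked higher on 2+6+1 = 9 ballots, Ruiz on 8. Chen wins 9–8.
Ekwueme vs Ruiz: 5 to 12, Ruiz.
No candidate is winless: Chen beats Ruiz; Ekwueme beats Chen; Ruiz beats Ekwueme. There is no Condorcet loser.

none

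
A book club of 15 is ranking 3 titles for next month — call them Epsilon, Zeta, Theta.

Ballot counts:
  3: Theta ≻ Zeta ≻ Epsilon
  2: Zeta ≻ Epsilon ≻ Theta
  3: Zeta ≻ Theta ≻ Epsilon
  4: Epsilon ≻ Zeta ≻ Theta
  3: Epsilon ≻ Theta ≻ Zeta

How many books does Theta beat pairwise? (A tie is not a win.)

0

Theta against each rival (15 members):
Theta vs Epsilon: 6 to 9, Epsilon.
Theta–Zeta: Zeta 9–6.
Theta beats no one; loses to Epsilon, Zeta — 0 pairwise wins.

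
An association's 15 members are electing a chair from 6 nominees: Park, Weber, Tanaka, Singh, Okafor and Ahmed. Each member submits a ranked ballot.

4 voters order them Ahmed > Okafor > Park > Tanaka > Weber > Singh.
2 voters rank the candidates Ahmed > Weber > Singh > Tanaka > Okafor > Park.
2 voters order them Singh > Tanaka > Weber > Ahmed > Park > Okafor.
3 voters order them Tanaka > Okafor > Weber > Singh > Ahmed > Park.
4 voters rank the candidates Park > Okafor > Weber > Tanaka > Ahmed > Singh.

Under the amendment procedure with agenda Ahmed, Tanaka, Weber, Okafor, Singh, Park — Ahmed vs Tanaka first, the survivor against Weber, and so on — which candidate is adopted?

Round 1: Ahmed vs Tanaka — 6–9, Tanaka advances.
Round 2: Tanaka vs Weber — 9–6, Tanaka advances.
Round 3: Tanaka vs Okafor — 7–8, Okafor advances.
Round 4: Okafor vs Singh — 11–4, Okafor advances.
Round 5: Okafor vs Park — 9–6, Okafor advances.
Okafor survives the agenda.

Okafor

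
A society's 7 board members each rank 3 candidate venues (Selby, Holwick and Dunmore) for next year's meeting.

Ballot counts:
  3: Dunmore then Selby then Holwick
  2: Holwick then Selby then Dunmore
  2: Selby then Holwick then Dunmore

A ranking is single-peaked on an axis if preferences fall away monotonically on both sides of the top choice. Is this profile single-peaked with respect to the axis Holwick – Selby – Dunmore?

Axis positions: Holwick=1, Selby=2, Dunmore=3.
Group 1 (peak Dunmore at position 3): ranking walks positions 3-2-1, expanding outward from the peak — single-peaked.
Group 2 (peak Holwick at position 1): ranking walks positions 1-2-3, expanding outward from the peak — single-peaked.
Group 3 (peak Selby at position 2): ranking walks positions 2-1-3, expanding outward from the peak — single-peaked.
Every ranking is single-peaked on this axis.

yes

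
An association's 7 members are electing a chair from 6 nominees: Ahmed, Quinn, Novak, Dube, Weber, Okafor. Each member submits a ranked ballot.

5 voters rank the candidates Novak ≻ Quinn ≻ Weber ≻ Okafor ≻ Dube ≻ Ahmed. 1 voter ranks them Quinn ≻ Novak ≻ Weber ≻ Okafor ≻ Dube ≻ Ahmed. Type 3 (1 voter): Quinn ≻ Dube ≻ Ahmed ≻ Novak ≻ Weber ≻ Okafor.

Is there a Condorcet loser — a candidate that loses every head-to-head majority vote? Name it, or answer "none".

Ahmed

Pairwise majorities:
Ahmed vs Quinn: Quinn wins 7–0.
Ahmed–Novak: Novak 6–1.
Ahmed vs Dube: Dube, 7–0.
Ahmed–Weber: Weber 6–1.
Ahmed vs Okafor: Okafor, 6–1.
Quinn vs Novak: Novak, 5–2.
Quinn vs Dube: Quinn, 7–0.
Quinn vs Weber: Quinn is ranked higher on 5+1+1 = 7 ballots, Weber on 0. Quinn wins 7–0.
Quinn vs Okafor: Quinn wins 7–0.
Novak vs Dube: 5+1 = 6 for Novak, 1 for Dube — Novak by 6–1.
Novak vs Weber: Novak, 7–0.
Novak vs Okafor: Novak wins 7–0.
Dube vs Weber: Weber, 6–1.
Dube vs Okafor: 1 to 6, Okafor.
Weber vs Okafor: Weber, 7–0.
Only Ahmed has no wins; Ahmed is the Condorcet loser.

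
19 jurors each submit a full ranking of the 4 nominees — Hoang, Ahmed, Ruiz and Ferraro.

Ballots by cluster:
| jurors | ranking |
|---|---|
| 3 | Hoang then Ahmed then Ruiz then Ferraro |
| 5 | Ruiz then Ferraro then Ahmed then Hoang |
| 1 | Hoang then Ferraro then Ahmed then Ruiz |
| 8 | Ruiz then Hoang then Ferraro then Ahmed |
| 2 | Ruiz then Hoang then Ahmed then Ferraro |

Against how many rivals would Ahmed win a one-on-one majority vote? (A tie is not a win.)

Ahmed against each rival (19 jurors):
Ahmed vs Hoang: Ahmed is ranked higher on 5 ballots, Hoang on 14. Hoang wins 14–5.
Ahmed vs Ruiz: 4 to 15, Ruiz.
Ahmed–Ferraro: Ferraro 14–5.
Ahmed beats no one; loses to Hoang, Ruiz, Ferraro — 0 pairwise wins.

0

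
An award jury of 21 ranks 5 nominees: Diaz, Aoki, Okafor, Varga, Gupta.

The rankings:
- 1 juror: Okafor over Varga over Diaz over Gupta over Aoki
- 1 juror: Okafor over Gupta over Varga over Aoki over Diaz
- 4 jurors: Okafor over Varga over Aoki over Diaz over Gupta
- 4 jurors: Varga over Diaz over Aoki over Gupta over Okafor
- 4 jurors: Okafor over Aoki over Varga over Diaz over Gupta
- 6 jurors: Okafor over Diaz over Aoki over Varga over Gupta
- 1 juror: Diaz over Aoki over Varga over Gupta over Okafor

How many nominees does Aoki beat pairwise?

2

Aoki against each rival (21 jurors):
Aoki vs Diaz: 9 to 12, Diaz.
Aoki vs Okafor: Okafor, 16–5.
Aoki vs Varga: Aoki preferred on 4+6+1 = 11 ballots; Aoki wins 11–10.
Aoki vs Gupta: Aoki preferred on 4+4+4+6+1 = 19 ballots; Aoki wins 19–2.
Aoki beats Varga, Gupta; loses to Diaz, Okafor — 2 pairwise wins.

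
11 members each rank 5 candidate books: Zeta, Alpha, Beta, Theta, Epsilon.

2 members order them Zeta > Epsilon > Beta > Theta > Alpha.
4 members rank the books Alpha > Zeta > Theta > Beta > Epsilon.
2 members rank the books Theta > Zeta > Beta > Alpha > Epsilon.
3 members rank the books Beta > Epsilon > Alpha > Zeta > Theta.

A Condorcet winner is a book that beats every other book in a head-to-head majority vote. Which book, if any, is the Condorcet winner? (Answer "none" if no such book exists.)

Check each pair by majority over 11 ballots:
Zeta vs Alpha: Zeta is ranked higher on 2+2 = 4 ballots, Alpha on 7. Alpha wins 7–4.
Zeta vs Beta: Zeta is ranked higher on 2+4+2 = 8 ballots, Beta on 3. Zeta wins 8–3.
Zeta vs Theta: Zeta is ranked higher on 2+4+3 = 9 ballots, Theta on 2. Zeta wins 9–2.
Zeta vs Epsilon: Zeta preferred on 2+4+2 = 8 ballots; Zeta wins 8–3.
Alpha vs Beta: 4 for Alpha, 7 for Beta — Beta by 7–4.
Alpha vs Theta: 4+3 = 7 for Alpha, 4 for Theta — Alpha by 7–4.
Alpha vs Epsilon: 4+2 = 6 for Alpha, 5 for Epsilon — Alpha by 6–5.
Beta vs Theta: Beta preferred on 2+3 = 5 ballots; Theta wins 6–5.
Beta vs Epsilon: 4+2+3 = 9 for Beta, 2 for Epsilon — Beta by 9–2.
Theta vs Epsilon: Theta is ranked higher on 4+2 = 6 ballots, Epsilon on 5. Theta wins 6–5.
Every book loses at least once (Zeta loses to Alpha; Alpha loses to Beta; Beta loses to Zeta; Theta loses to Zeta; Epsilon loses to Zeta). The majority relation contains the cycle Zeta → Beta → Alpha → Zeta, so there is no Condorcet winner.

none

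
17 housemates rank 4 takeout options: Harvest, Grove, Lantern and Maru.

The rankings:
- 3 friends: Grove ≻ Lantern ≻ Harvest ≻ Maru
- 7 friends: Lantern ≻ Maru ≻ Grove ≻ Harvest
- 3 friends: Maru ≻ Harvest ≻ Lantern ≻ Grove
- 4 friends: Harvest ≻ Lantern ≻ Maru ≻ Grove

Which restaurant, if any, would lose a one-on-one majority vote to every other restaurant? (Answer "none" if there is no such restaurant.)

Harvest

Head-to-head results (17 friends):
Harvest vs Grove: Grove, 10–7.
Harvest vs Lantern: Lantern, 10–7.
Harvest vs Maru: 3+4 = 7 for Harvest, 10 for Maru — Maru by 10–7.
Grove vs Lantern: Lantern, 14–3.
Grove–Maru: Maru 14–3.
Lantern–Maru: Lantern 14–3.
Harvest is beaten in every head-to-head and is the Condorcet loser.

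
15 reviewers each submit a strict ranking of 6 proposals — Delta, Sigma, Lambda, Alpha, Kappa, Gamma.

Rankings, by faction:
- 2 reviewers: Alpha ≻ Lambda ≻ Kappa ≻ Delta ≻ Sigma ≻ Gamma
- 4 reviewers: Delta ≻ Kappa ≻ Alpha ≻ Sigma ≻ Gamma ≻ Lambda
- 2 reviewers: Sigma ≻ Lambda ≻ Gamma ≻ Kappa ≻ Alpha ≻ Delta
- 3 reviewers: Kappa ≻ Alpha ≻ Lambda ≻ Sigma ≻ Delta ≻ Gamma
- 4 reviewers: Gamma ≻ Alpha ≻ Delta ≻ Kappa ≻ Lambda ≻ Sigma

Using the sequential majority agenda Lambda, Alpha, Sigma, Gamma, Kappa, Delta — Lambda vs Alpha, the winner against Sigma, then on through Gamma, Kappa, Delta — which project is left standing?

Round 1: Lambda vs Alpha — 2–13, Alpha advances.
Round 2: Alpha vs Sigma — 13–2, Alpha advances.
Round 3: Alpha vs Gamma — 9–6, Alpha advances.
Round 4: Alpha vs Kappa — 6–9, Kappa advances.
Round 5: Kappa vs Delta — 7–8, Delta advances.
The agenda winner is Delta.

Delta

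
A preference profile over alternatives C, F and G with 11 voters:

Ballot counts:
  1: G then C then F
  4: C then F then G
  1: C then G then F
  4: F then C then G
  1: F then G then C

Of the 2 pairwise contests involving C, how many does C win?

C against each rival (11 voters):
C–F: C 6–5.
C vs G: 9 to 2, C.
C beats F, G — 2 pairwise wins.

2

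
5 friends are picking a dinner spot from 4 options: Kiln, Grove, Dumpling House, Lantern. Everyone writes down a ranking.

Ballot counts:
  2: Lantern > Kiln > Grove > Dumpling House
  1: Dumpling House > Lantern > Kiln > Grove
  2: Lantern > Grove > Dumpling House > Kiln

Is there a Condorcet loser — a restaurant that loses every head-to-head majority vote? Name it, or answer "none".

none

Head-to-head results (5 friends):
Kiln vs Grove: Kiln preferred on 2+1 = 3 ballots; Kiln wins 3–2.
Kiln vs Dumpling House: Dumpling House, 3–2.
Kiln–Lantern: Lantern 5–0.
Grove vs Dumpling House: Grove wins 4–1.
Grove vs Lantern: Grove is ranked higher on 0 ballots, Lantern on 5. Lantern wins 5–0.
Dumpling House vs Lantern: Lantern wins 4–1.
Every restaurant wins at least one matchup (Kiln beats Grove; Grove beats Dumpling House; Dumpling House beats Kiln; Lantern beats Kiln), so there is no Condorcet loser.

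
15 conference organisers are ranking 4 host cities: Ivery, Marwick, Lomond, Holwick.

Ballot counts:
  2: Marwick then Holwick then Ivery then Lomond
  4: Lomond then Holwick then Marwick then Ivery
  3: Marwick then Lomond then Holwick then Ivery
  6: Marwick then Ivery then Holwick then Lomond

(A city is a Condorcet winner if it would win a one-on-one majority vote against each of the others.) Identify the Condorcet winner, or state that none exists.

Pairwise majorities:
Ivery vs Marwick: Ivery preferred on 0 ballots; Marwick wins 15–0.
Ivery vs Lomond: Ivery preferred on 2+6 = 8 ballots; Ivery wins 8–7.
Ivery–Holwick: Holwick 9–6.
Marwick vs Lomond: 2+3+6 = 11 for Marwick, 4 for Lomond — Marwick by 11–4.
Marwick vs Holwick: Marwick is ranked higher on 2+3+6 = 11 ballots, Holwick on 4. Marwick wins 11–4.
Lomond vs Holwick: Lomond is ranked higher on 4+3 = 7 ballots, Holwick on 8. Holwick wins 8–7.
Only Marwick has no losses; Marwick is the Condorcet winner.

Marwick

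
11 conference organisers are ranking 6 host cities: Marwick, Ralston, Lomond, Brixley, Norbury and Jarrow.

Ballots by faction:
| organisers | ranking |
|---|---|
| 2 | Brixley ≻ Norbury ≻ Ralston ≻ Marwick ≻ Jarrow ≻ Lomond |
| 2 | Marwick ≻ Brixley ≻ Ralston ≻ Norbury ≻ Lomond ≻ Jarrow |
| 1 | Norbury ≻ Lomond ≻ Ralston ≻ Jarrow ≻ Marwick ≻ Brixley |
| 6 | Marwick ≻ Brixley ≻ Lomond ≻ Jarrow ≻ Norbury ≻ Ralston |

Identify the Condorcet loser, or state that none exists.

Head-to-head results (11 organisers):
Marwick vs Ralston: 8 to 3, Marwick.
Marwick vs Lomond: Marwick is ranked higher on 2+2+6 = 10 ballots, Lomond on 1. Marwick wins 10–1.
Marwick vs Brixley: 9 to 2, Marwick.
Marwick–Norbury: Marwick 8–3.
Marwick vs Jarrow: 2+2+6 = 10 for Marwick, 1 for Jarrow — Marwick by 10–1.
Ralston vs Lomond: Lomond wins 7–4.
Ralston vs Brixley: Ralston is ranked higher on 1 ballot, Brixley on 10. Brixley wins 10–1.
Ralston vs Norbury: Ralston is ranked higher on 2 ballots, Norbury on 9. Norbury wins 9–2.
Ralston vs Jarrow: 2+2+1 = 5 for Ralston, 6 for Jarrow — Jarrow by 6–5.
Lomond vs Brixley: 1 to 10, Brixley.
Lomond vs Norbury: 6 to 5, Lomond.
Lomond vs Jarrow: Lomond preferred on 2+1+6 = 9 ballots; Lomond wins 9–2.
Brixley vs Norbury: Brixley wins 10–1.
Brixley vs Jarrow: 10 to 1, Brixley.
Norbury vs Jarrow: 5 to 6, Jarrow.
Ralston loses to every other city — it is the Condorcet loser.

Ralston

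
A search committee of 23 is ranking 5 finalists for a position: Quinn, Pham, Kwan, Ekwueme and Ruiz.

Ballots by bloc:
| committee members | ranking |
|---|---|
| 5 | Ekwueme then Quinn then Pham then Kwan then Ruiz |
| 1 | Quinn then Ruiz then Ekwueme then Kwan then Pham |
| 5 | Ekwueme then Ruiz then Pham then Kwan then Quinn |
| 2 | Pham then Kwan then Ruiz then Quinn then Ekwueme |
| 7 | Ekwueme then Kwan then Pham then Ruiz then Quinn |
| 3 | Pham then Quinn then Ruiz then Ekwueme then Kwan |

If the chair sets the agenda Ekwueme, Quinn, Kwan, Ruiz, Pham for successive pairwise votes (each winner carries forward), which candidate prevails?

Ekwueme

Round 1: Ekwueme vs Quinn — 17–6, Ekwueme advances.
Round 2: Ekwueme vs Kwan — 21–2, Ekwueme advances.
Round 3: Ekwueme vs Ruiz — 17–6, Ekwueme advances.
Round 4: Ekwueme vs Pham — 18–5, Ekwueme advances.
The agenda winner is Ekwueme.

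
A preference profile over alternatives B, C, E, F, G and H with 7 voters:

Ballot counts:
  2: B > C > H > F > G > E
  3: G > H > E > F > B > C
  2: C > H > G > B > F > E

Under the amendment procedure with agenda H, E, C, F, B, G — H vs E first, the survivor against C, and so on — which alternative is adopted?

G

Round 1: H vs E — 7–0, H advances.
Round 2: H vs C — 3–4, C advances.
Round 3: C vs F — 4–3, C advances.
Round 4: C vs B — 2–5, B advances.
Round 5: B vs G — 2–5, G advances.
G survives the agenda.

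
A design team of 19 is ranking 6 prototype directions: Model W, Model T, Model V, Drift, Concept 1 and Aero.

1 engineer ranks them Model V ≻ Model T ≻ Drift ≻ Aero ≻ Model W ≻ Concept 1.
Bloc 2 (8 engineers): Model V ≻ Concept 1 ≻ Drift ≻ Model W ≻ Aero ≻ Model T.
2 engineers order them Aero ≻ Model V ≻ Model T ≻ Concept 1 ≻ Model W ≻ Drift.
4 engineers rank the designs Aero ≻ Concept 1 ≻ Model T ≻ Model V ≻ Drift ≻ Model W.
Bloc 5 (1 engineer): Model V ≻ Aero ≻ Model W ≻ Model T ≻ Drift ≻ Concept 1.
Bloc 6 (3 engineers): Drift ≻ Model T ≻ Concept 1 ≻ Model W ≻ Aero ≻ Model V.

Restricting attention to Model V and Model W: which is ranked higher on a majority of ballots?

Ballots ranking Model V above Model W: 1 + 8 + 2 + 4 + 1 = 16.
Ballots ranking Model W above Model V: 19 − 16 = 3.
Model V wins the head-to-head 16–3.

Model V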